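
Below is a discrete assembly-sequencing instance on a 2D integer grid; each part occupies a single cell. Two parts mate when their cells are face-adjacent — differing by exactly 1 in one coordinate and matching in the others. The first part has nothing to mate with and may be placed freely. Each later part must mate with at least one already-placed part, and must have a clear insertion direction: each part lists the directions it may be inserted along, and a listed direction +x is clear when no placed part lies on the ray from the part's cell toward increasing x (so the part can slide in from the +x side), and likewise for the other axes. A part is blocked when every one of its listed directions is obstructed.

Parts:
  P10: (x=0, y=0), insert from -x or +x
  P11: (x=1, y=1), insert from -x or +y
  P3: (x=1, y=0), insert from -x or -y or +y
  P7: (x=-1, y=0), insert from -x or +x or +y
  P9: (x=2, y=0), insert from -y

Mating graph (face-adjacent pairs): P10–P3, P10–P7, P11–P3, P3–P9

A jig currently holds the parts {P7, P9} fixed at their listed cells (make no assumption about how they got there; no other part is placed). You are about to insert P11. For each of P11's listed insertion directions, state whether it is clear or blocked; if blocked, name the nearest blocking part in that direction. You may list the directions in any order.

-x: ray from P11(1, 1) has no placed part ⇒ clear
+y: ray from P11(1, 1) has no placed part ⇒ clear

+y: clear; -x: clear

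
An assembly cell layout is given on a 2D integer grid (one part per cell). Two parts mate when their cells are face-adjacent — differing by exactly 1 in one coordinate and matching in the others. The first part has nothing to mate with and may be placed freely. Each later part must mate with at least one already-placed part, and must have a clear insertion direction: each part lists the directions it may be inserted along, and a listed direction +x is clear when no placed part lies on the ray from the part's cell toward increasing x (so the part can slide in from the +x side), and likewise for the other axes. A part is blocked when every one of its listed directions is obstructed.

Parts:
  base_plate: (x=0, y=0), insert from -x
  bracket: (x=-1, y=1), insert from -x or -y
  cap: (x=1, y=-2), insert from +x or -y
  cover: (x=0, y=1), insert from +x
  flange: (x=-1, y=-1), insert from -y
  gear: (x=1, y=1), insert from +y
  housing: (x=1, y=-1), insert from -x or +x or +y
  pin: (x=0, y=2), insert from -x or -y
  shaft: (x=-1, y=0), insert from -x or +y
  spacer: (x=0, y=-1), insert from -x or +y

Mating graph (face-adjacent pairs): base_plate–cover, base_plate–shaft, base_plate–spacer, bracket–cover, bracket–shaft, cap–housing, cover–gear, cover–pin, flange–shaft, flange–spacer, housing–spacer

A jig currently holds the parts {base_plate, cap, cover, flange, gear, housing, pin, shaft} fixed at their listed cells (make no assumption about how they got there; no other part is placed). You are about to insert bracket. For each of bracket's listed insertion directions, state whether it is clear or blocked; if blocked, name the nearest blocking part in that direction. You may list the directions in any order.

-x: ray from bracket(-1, 1) has no placed part ⇒ clear
-y: nearest on ray is shaft@(-1, 0) ⇒ blocked

-x: clear; -y: blocked by shaft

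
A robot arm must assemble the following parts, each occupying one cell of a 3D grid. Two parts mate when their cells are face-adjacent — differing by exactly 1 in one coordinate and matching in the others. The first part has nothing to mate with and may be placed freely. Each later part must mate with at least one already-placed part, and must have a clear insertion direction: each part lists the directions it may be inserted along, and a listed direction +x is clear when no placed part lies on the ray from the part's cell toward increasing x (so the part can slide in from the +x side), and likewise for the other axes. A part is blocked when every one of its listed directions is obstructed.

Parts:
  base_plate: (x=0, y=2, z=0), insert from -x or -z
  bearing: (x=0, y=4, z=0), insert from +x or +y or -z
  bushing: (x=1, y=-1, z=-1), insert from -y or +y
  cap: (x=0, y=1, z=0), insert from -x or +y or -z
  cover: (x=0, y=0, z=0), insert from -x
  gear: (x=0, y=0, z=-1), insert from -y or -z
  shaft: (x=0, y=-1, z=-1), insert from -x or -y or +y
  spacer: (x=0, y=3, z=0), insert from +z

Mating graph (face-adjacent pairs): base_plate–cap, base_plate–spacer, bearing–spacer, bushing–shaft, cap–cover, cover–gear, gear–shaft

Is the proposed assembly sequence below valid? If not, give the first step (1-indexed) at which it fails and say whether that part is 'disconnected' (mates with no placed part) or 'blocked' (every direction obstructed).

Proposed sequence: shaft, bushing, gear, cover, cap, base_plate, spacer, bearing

1. shaft@(0, -1, -1) [-x clear] — {shaft}
2. bushing@(1, -1, -1) [-y clear] — {bushing, shaft}
3. gear@(0, 0, -1) [-z clear] — {bushing, gear, shaft}
4. cover@(0, 0, 0) [-x clear] — {bushing, cover, gear, shaft}
5. cap@(0, 1, 0) [-x clear] — {bushing, cap, cover, gear, shaft}
6. base_plate@(0, 2, 0) [-x clear] — {base_plate, bushing, cap, cover, gear, shaft}
7. spacer@(0, 3, 0) [+z clear] — {base_plate, bushing, cap, cover, gear, shaft, spacer}
8. bearing@(0, 4, 0) [+x clear] — {base_plate, bearing, bushing, cap, cover, gear, shaft, spacer}

Valid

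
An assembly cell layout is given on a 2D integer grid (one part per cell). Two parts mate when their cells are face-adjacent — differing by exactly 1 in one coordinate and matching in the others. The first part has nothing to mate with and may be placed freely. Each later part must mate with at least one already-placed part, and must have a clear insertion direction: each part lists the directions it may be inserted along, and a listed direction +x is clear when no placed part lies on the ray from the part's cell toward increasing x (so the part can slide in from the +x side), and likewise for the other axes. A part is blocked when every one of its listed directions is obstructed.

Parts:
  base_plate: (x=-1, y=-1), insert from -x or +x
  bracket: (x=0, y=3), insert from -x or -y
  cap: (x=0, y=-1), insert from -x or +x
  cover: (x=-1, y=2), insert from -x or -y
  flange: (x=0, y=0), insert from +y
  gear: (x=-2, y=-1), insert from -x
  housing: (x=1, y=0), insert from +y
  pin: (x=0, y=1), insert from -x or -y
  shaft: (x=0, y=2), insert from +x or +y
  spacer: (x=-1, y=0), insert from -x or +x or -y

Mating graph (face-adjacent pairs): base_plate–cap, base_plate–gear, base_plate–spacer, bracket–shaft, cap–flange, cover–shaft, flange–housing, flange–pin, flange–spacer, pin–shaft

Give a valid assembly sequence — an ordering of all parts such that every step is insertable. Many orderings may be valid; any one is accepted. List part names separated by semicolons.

1. cap@(0, -1) [-x clear] — {cap}
2. flange@(0, 0) [+y clear] — {cap, flange}
3. housing@(1, 0) [+y clear] — {cap, flange, housing}
4. base_plate@(-1, -1) [-x clear] — {base_plate, cap, flange, housing}
5. gear@(-2, -1) [-x clear] — {base_plate, cap, flange, gear, housing}
6. pin@(0, 1) [-x clear] — {base_plate, cap, flange, gear, housing, pin}
7. spacer@(-1, 0) [-x clear] — {base_plate, cap, flange, gear, housing, pin, spacer}
8. shaft@(0, 2) [+x clear] — {base_plate, cap, flange, gear, housing, pin, shaft, spacer}
9. cover@(-1, 2) [-x clear] — {base_plate, cap, cover, flange, gear, housing, pin, shaft, spacer}
10. bracket@(0, 3) [-x clear] — {base_plate, bracket, cap, cover, flange, gear, housing, pin, shaft, spacer}

cap; flange; housing; base_plate; gear; pin; spacer; shaft; cover; bracket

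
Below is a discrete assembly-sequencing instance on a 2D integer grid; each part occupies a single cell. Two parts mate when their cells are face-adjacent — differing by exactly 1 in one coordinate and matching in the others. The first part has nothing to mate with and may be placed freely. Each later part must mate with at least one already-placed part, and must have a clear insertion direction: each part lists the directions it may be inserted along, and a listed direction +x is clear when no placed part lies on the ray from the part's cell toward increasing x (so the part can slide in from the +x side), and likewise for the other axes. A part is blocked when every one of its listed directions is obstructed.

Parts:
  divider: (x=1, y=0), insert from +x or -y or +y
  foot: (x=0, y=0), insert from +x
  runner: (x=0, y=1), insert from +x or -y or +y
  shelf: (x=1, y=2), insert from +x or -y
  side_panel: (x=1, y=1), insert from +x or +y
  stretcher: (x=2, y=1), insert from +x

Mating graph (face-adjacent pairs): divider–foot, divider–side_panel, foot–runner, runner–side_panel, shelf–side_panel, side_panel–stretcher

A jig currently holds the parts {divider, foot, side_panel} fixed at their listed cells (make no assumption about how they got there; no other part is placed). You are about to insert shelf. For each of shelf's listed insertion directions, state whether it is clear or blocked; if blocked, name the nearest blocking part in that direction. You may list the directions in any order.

+x: clear; -y: blocked by side_panel

+x: ray from shelf(1, 2) has no placed part ⇒ clear
-y: nearest on ray is side_panel@(1, 1) ⇒ blocked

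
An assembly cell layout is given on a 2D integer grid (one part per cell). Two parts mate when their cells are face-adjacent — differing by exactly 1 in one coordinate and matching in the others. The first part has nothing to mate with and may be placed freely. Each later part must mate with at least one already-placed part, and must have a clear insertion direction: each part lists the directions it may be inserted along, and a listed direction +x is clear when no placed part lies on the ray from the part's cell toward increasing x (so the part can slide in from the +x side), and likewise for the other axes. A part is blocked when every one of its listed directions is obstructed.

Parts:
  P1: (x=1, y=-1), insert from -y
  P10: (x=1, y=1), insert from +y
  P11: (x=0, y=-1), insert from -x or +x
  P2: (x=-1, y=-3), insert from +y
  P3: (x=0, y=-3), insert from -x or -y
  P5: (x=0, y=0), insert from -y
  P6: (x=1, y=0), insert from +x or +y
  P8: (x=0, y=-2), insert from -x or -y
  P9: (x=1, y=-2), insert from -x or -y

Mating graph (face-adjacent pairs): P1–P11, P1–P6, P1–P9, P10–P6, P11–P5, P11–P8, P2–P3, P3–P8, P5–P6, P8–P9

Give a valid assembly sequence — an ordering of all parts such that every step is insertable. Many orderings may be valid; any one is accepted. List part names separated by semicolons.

1. P6@(1, 0) [+x clear] — {P6}
2. P10@(1, 1) [+y clear] — {P10, P6}
3. P1@(1, -1) [-y clear] — {P1, P10, P6}
4. P9@(1, -2) [-x clear] — {P1, P10, P6, P9}
5. P5@(0, 0) [-y clear] — {P1, P10, P5, P6, P9}
6. P8@(0, -2) [-x clear] — {P1, P10, P5, P6, P8, P9}
7. P3@(0, -3) [-x clear] — {P1, P10, P3, P5, P6, P8, P9}
8. P2@(-1, -3) [+y clear] — {P1, P10, P2, P3, P5, P6, P8, P9}
9. P11@(0, -1) [-x clear] — {P1, P10, P11, P2, P3, P5, P6, P8, P9}

P6; P10; P1; P9; P5; P8; P3; P2; P11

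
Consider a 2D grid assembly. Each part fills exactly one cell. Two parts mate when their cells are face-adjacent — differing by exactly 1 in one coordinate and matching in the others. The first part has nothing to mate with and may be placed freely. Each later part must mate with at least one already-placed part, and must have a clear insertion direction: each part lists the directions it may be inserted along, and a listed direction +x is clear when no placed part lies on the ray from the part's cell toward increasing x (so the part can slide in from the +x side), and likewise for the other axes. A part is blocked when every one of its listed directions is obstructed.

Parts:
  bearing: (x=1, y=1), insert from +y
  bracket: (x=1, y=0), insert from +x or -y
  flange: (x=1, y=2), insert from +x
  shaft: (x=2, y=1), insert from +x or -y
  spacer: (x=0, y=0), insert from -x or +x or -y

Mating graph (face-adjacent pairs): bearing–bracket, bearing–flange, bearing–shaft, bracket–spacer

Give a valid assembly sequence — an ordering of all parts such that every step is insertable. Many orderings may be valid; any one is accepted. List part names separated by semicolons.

1. spacer@(0, 0) [-x clear] — {spacer}
2. bracket@(1, 0) [+x clear] — {bracket, spacer}
3. bearing@(1, 1) [+y clear] — {bearing, bracket, spacer}
4. shaft@(2, 1) [+x clear] — {bearing, bracket, shaft, spacer}
5. flange@(1, 2) [+x clear] — {bearing, bracket, flange, shaft, spacer}

spacer; bracket; bearing; shaft; flange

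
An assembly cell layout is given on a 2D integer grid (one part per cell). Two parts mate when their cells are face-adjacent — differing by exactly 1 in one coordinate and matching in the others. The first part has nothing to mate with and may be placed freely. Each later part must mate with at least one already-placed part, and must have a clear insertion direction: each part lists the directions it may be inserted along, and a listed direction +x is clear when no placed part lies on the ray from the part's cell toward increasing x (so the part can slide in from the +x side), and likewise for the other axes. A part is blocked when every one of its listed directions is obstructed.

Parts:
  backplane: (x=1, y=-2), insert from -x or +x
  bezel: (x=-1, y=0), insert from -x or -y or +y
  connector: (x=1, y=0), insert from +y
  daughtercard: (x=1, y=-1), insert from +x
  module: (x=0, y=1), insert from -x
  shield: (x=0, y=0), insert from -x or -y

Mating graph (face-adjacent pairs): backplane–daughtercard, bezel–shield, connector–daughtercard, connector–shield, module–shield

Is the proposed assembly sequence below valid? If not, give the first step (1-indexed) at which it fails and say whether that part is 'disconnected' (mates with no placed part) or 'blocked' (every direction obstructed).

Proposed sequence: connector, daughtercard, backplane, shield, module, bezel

Valid

1. connector@(1, 0) [+y clear] — {connector}
2. daughtercard@(1, -1) [+x clear] — {connector, daughtercard}
3. backplane@(1, -2) [-x clear] — {backplane, connector, daughtercard}
4. shield@(0, 0) [-x clear] — {backplane, connector, daughtercard, shield}
5. module@(0, 1) [-x clear] — {backplane, connector, daughtercard, module, shield}
6. bezel@(-1, 0) [-x clear] — {backplane, bezel, connector, daughtercard, module, shield}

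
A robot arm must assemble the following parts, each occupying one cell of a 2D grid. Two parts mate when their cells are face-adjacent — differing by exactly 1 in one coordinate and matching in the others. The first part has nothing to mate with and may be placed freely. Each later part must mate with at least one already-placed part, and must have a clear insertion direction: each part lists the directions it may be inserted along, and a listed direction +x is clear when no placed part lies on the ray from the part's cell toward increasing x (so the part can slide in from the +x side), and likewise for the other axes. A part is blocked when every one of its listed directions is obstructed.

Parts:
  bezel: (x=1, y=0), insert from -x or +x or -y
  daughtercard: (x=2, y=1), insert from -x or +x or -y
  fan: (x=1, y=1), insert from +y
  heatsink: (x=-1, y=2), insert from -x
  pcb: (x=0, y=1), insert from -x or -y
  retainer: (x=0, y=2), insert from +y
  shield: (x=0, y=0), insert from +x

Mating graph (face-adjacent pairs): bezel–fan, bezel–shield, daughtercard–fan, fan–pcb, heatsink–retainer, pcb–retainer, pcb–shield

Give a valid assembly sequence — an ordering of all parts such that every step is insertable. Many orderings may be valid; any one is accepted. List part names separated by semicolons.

heatsink; retainer; pcb; fan; shield; bezel; daughtercard

1. heatsink@(-1, 2) [-x clear] — {heatsink}
2. retainer@(0, 2) [+y clear] — {heatsink, retainer}
3. pcb@(0, 1) [-x clear] — {heatsink, pcb, retainer}
4. fan@(1, 1) [+y clear] — {fan, heatsink, pcb, retainer}
5. shield@(0, 0) [+x clear] — {fan, heatsink, pcb, retainer, shield}
6. bezel@(1, 0) [+x clear] — {bezel, fan, heatsink, pcb, retainer, shield}
7. daughtercard@(2, 1) [+x clear] — {bezel, daughtercard, fan, heatsink, pcb, retainer, shield}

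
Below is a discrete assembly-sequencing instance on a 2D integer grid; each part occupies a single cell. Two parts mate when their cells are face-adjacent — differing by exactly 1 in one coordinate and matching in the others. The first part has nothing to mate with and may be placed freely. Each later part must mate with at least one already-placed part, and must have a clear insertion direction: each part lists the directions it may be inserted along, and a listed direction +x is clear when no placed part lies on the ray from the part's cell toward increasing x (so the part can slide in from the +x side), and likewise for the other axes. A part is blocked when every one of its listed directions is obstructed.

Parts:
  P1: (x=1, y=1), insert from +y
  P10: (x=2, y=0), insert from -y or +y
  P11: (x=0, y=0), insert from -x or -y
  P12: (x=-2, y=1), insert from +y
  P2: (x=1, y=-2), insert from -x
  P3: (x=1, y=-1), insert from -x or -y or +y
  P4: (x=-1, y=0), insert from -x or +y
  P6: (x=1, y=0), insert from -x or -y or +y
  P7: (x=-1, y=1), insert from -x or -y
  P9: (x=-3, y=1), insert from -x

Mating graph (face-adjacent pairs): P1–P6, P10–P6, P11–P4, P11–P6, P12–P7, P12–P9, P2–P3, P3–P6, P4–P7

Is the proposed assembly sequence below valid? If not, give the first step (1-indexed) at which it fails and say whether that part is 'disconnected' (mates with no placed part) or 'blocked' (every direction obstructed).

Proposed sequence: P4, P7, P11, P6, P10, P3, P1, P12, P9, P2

1. P4@(-1, 0) [-x clear] — {P4}
2. P7@(-1, 1) [-x clear] — {P4, P7}
3. P11@(0, 0) [-y clear] — {P11, P4, P7}
4. P6@(1, 0) [-y clear] — {P11, P4, P6, P7}
5. P10@(2, 0) [-y clear] — {P10, P11, P4, P6, P7}
6. P3@(1, -1) [-x clear] — {P10, P11, P3, P4, P6, P7}
7. P1@(1, 1) [+y clear] — {P1, P10, P11, P3, P4, P6, P7}
8. P12@(-2, 1) [+y clear] — {P1, P10, P11, P12, P3, P4, P6, P7}
9. P9@(-3, 1) [-x clear] — {P1, P10, P11, P12, P3, P4, P6, P7, P9}
10. P2@(1, -2) [-x clear] — {P1, P10, P11, P12, P2, P3, P4, P6, P7, P9}

Valid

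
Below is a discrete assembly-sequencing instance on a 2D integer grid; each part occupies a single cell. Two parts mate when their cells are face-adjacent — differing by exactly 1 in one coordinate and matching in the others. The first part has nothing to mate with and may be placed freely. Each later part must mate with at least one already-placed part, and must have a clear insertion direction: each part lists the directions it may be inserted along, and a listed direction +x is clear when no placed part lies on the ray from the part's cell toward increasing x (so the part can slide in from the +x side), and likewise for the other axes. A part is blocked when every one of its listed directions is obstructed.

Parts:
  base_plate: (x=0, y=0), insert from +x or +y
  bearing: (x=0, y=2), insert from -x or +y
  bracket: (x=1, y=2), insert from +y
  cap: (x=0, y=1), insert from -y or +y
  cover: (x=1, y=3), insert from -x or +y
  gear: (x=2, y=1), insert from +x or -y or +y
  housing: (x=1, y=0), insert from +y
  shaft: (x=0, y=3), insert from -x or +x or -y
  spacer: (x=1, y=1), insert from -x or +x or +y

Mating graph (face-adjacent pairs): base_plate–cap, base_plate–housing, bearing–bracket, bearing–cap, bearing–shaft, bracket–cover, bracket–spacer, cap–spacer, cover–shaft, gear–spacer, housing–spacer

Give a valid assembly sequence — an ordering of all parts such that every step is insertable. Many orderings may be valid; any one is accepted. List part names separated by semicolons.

1. cap@(0, 1) [-y clear] — {cap}
2. base_plate@(0, 0) [+x clear] — {base_plate, cap}
3. bearing@(0, 2) [-x clear] — {base_plate, bearing, cap}
4. shaft@(0, 3) [-x clear] — {base_plate, bearing, cap, shaft}
5. housing@(1, 0) [+y clear] — {base_plate, bearing, cap, housing, shaft}
6. bracket@(1, 2) [+y clear] — {base_plate, bearing, bracket, cap, housing, shaft}
7. cover@(1, 3) [+y clear] — {base_plate, bearing, bracket, cap, cover, housing, shaft}
8. spacer@(1, 1) [+x clear] — {base_plate, bearing, bracket, cap, cover, housing, shaft, spacer}
9. gear@(2, 1) [+x clear] — {base_plate, bearing, bracket, cap, cover, gear, housing, shaft, spacer}

cap; base_plate; bearing; shaft; housing; bracket; cover; spacer; gear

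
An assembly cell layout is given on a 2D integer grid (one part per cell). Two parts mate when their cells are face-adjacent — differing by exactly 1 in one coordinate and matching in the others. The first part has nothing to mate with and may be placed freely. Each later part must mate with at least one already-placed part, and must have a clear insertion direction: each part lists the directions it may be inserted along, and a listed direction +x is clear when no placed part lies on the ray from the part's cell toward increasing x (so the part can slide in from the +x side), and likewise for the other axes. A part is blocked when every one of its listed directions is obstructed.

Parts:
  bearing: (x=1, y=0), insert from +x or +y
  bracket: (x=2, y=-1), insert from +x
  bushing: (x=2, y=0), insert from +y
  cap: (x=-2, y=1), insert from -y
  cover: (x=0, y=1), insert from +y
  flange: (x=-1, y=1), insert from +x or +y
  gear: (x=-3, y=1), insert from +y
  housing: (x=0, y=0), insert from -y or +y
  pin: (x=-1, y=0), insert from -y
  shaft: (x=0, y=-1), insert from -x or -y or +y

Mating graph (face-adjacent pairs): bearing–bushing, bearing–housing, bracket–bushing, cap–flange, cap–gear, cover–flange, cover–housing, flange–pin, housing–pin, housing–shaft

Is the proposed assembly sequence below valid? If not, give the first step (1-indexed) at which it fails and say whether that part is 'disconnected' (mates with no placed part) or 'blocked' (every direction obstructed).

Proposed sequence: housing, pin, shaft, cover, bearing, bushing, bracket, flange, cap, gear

Valid

1. housing@(0, 0) [-y clear] — {housing}
2. pin@(-1, 0) [-y clear] — {housing, pin}
3. shaft@(0, -1) [-x clear] — {housing, pin, shaft}
4. cover@(0, 1) [+y clear] — {cover, housing, pin, shaft}
5. bearing@(1, 0) [+x clear] — {bearing, cover, housing, pin, shaft}
6. bushing@(2, 0) [+y clear] — {bearing, bushing, cover, housing, pin, shaft}
7. bracket@(2, -1) [+x clear] — {bearing, bracket, bushing, cover, housing, pin, shaft}
8. flange@(-1, 1) [+y clear] — {bearing, bracket, bushing, cover, flange, housing, pin, shaft}
9. cap@(-2, 1) [-y clear] — {bearing, bracket, bushing, cap, cover, flange, housing, pin, shaft}
10. gear@(-3, 1) [+y clear] — {bearing, bracket, bushing, cap, cover, flange, gear, housing, pin, shaft}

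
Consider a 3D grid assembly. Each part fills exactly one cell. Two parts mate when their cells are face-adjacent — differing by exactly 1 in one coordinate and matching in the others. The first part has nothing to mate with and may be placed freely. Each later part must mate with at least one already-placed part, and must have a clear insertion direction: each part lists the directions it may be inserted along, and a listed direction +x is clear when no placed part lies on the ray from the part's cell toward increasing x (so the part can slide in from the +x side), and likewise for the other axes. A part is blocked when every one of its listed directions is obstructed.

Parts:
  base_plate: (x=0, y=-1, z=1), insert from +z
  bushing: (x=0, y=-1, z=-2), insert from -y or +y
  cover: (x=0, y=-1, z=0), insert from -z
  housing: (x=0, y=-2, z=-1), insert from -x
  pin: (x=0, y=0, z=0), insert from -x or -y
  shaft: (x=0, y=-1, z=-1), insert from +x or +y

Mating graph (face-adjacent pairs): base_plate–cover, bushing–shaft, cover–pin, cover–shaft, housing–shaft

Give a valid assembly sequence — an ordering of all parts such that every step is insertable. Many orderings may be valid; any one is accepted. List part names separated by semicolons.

1. base_plate@(0, -1, 1) [+z clear] — {base_plate}
2. cover@(0, -1, 0) [-z clear] — {base_plate, cover}
3. shaft@(0, -1, -1) [+x clear] — {base_plate, cover, shaft}
4. housing@(0, -2, -1) [-x clear] — {base_plate, cover, housing, shaft}
5. bushing@(0, -1, -2) [-y clear] — {base_plate, bushing, cover, housing, shaft}
6. pin@(0, 0, 0) [-x clear] — {base_plate, bushing, cover, housing, pin, shaft}

base_plate; cover; shaft; housing; bushing; pin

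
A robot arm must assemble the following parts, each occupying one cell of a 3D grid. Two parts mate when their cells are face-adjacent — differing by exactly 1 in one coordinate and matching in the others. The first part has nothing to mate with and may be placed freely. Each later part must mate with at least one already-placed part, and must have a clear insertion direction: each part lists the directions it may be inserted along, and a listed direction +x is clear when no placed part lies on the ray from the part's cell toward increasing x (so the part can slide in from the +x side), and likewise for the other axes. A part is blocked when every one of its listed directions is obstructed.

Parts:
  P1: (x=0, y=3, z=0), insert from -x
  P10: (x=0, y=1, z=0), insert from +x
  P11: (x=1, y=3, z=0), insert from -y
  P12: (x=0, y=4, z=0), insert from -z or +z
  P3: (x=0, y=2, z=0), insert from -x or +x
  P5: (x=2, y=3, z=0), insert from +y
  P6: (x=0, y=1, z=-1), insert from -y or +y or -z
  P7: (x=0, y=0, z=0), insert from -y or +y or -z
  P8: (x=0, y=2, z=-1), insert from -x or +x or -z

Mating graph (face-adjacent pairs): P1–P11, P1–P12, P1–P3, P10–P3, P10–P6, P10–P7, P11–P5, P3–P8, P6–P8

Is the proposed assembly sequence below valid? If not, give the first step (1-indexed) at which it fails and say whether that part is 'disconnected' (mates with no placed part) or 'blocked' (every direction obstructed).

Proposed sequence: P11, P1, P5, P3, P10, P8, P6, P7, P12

1. P11@(1, 3, 0) [-y clear] — {P11}
2. P1@(0, 3, 0) [-x clear] — {P1, P11}
3. P5@(2, 3, 0) [+y clear] — {P1, P11, P5}
4. P3@(0, 2, 0) [-x clear] — {P1, P11, P3, P5}
5. P10@(0, 1, 0) [+x clear] — {P1, P10, P11, P3, P5}
6. P8@(0, 2, -1) [-x clear] — {P1, P10, P11, P3, P5, P8}
7. P6@(0, 1, -1) [-y clear] — {P1, P10, P11, P3, P5, P6, P8}
8. P7@(0, 0, 0) [-y clear] — {P1, P10, P11, P3, P5, P6, P7, P8}
9. P12@(0, 4, 0) [-z clear] — {P1, P10, P11, P12, P3, P5, P6, P7, P8}

Valid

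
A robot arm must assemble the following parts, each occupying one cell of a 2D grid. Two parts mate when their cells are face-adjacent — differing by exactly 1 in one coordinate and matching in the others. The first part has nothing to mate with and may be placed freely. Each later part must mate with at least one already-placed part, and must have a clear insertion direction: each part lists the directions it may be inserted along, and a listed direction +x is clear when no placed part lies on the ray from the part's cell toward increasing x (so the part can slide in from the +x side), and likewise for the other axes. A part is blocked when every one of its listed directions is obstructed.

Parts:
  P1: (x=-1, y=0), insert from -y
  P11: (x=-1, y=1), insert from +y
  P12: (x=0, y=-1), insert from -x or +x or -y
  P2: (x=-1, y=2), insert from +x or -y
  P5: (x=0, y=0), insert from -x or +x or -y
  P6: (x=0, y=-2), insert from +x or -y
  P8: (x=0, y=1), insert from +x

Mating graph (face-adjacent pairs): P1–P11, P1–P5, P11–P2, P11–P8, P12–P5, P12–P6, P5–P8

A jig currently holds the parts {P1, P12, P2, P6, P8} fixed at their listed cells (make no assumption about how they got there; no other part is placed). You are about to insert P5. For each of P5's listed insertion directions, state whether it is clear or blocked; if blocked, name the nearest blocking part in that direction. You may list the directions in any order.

-x: nearest on ray is P1@(-1, 0) ⇒ blocked
+x: ray from P5(0, 0) has no placed part ⇒ clear
-y: nearest on ray is P12@(0, -1) ⇒ blocked

+x: clear; -x: blocked by P1; -y: blocked by P12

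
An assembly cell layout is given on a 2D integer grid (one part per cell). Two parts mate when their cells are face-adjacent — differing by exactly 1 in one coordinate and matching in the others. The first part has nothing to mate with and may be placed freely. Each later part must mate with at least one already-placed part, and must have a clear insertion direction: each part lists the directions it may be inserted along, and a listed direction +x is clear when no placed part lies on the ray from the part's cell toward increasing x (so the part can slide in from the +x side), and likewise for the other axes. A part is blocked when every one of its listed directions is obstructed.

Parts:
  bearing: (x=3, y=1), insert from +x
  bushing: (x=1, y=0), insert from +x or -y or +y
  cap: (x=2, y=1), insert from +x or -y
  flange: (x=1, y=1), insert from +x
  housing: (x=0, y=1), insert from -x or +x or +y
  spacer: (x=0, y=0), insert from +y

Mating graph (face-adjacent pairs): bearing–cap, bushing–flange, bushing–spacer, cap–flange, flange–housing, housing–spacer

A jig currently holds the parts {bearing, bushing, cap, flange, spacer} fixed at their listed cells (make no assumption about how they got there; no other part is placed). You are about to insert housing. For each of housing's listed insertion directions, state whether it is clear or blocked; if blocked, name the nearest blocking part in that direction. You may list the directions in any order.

+x: blocked by flange; +y: clear; -x: clear

-x: ray from housing(0, 1) has no placed part ⇒ clear
+x: nearest on ray is flange@(1, 1) ⇒ blocked
+y: ray from housing(0, 1) has no placed part ⇒ clear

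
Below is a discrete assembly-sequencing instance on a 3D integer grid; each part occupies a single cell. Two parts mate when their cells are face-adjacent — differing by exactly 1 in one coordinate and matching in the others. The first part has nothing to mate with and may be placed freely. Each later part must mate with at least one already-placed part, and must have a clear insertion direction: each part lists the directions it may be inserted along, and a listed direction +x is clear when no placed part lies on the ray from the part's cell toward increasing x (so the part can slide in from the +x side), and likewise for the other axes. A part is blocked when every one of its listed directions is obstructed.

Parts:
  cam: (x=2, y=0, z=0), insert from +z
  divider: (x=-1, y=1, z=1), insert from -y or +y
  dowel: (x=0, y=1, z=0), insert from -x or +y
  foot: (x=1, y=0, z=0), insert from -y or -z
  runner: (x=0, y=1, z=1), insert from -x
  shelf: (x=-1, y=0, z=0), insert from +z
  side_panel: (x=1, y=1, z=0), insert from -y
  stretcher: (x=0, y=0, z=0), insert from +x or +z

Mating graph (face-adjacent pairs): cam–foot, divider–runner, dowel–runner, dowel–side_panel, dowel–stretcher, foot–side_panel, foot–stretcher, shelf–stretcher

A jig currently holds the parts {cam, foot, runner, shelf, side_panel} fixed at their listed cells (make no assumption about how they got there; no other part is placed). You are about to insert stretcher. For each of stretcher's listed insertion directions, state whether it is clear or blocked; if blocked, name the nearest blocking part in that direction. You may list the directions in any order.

+x: blocked by foot; +z: clear

+x: nearest on ray is foot@(1, 0, 0) ⇒ blocked
+z: ray from stretcher(0, 0, 0) has no placed part ⇒ clear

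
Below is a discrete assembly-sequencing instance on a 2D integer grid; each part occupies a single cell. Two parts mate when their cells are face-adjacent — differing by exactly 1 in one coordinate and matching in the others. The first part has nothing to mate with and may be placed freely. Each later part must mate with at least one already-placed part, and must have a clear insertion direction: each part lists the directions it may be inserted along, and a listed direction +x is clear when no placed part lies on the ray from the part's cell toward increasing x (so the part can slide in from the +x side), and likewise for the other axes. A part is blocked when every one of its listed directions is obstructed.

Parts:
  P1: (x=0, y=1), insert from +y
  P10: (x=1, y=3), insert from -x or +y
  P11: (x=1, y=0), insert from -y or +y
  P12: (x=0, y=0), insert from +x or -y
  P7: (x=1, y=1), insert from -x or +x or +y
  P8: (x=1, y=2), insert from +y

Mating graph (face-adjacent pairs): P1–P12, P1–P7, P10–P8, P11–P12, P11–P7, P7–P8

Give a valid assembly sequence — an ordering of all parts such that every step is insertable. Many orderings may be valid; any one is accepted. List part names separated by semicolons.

P1; P7; P8; P10; P12; P11

1. P1@(0, 1) [+y clear] — {P1}
2. P7@(1, 1) [+x clear] — {P1, P7}
3. P8@(1, 2) [+y clear] — {P1, P7, P8}
4. P10@(1, 3) [-x clear] — {P1, P10, P7, P8}
5. P12@(0, 0) [+x clear] — {P1, P10, P12, P7, P8}
6. P11@(1, 0) [-y clear] — {P1, P10, P11, P12, P7, P8}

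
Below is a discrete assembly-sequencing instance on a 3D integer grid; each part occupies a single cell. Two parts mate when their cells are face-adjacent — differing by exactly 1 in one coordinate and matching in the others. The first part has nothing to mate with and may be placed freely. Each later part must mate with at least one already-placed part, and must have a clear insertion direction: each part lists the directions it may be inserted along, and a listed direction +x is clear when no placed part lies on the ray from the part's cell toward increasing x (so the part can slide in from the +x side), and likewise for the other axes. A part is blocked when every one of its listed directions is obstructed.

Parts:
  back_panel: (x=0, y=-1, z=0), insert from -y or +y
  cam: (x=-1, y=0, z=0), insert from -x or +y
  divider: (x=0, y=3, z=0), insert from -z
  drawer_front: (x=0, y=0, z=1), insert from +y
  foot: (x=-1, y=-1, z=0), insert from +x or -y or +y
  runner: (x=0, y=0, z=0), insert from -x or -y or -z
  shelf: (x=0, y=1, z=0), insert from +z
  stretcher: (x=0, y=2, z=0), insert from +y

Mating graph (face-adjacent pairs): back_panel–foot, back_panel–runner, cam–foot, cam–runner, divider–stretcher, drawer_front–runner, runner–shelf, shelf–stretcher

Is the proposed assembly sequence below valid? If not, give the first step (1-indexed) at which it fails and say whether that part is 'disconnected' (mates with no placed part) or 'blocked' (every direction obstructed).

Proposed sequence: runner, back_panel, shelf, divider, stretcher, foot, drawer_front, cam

1. runner@(0, 0, 0) [-x clear] — {runner}
2. back_panel@(0, -1, 0) [-y clear] — {back_panel, runner}
3. shelf@(0, 1, 0) [+z clear] — {back_panel, runner, shelf}
4. divider@(0, 3, 0) — no placed neighbour ⇒ disconnected

Invalid at step 4 (disconnected)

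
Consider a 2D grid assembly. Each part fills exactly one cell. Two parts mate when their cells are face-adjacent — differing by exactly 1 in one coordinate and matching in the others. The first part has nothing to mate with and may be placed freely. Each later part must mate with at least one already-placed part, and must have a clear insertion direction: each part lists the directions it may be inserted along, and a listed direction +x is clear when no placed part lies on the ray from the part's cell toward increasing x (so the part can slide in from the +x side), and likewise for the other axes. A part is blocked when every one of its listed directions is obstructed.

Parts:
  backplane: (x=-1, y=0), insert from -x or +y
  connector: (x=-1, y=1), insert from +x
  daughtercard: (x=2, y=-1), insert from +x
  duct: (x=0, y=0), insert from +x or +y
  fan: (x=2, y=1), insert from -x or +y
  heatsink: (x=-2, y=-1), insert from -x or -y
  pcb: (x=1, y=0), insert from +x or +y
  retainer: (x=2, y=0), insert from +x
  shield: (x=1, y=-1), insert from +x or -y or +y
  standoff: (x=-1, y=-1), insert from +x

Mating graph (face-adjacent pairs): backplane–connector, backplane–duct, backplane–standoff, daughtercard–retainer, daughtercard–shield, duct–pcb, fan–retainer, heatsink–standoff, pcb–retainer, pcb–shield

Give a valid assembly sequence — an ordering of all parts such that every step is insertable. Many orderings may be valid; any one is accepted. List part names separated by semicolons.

retainer; pcb; duct; backplane; connector; fan; standoff; shield; heatsink; daughtercard

1. retainer@(2, 0) [+x clear] — {retainer}
2. pcb@(1, 0) [+y clear] — {pcb, retainer}
3. duct@(0, 0) [+y clear] — {duct, pcb, retainer}
4. backplane@(-1, 0) [-x clear] — {backplane, duct, pcb, retainer}
5. connector@(-1, 1) [+x clear] — {backplane, connector, duct, pcb, retainer}
6. fan@(2, 1) [+y clear] — {backplane, connector, duct, fan, pcb, retainer}
7. standoff@(-1, -1) [+x clear] — {backplane, connector, duct, fan, pcb, retainer, standoff}
8. shield@(1, -1) [+x clear] — {backplane, connector, duct, fan, pcb, retainer, shield, standoff}
9. heatsink@(-2, -1) [-x clear] — {backplane, connector, duct, fan, heatsink, pcb, retainer, shield, standoff}
10. daughtercard@(2, -1) [+x clear] — {backplane, connector, daughtercard, duct, fan, heatsink, pcb, retainer, shield, standoff}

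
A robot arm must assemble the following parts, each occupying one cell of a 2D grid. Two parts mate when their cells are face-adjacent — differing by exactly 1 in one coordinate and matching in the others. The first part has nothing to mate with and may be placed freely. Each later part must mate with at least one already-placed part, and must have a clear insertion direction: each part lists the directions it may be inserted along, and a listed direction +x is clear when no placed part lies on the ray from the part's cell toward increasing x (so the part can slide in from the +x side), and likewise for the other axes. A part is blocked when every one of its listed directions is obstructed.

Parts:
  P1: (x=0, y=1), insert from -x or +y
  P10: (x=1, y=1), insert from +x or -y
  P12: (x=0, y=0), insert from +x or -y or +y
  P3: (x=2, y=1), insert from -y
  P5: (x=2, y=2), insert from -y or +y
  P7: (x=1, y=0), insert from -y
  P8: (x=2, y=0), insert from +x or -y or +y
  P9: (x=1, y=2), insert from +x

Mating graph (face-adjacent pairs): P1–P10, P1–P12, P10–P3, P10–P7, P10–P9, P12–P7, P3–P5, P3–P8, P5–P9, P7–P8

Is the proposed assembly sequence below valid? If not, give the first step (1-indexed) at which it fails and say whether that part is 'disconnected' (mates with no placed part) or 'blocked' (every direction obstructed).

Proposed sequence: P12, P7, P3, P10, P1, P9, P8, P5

1. P12@(0, 0) [+x clear] — {P12}
2. P7@(1, 0) [-y clear] — {P12, P7}
3. P3@(2, 1) — no placed neighbour ⇒ disconnected

Invalid at step 3 (disconnected)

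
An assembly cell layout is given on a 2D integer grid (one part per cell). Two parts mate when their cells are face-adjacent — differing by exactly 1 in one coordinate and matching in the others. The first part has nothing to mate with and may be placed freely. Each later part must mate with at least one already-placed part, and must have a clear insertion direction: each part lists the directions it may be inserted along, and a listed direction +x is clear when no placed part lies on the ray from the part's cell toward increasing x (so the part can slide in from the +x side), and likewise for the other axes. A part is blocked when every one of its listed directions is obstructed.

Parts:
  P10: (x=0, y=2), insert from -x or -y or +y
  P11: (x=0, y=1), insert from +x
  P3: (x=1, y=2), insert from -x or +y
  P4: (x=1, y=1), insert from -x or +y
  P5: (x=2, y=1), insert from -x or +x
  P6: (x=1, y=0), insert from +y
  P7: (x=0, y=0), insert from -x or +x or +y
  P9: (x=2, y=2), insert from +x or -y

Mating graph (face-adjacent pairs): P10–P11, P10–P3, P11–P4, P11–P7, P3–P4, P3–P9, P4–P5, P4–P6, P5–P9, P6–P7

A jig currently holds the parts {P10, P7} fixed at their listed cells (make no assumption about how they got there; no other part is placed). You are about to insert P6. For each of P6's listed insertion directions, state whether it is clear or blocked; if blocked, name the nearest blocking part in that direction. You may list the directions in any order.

+y: ray from P6(1, 0) has no placed part ⇒ clear

+y: clear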